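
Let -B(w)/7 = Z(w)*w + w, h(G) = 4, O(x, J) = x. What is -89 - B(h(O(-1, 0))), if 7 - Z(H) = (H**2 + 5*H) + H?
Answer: -985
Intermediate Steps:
Z(H) = 7 - H**2 - 6*H (Z(H) = 7 - ((H**2 + 5*H) + H) = 7 - (H**2 + 6*H) = 7 + (-H**2 - 6*H) = 7 - H**2 - 6*H)
B(w) = -7*w - 7*w*(7 - w**2 - 6*w) (B(w) = -7*((7 - w**2 - 6*w)*w + w) = -7*(w*(7 - w**2 - 6*w) + w) = -7*(w + w*(7 - w**2 - 6*w)) = -7*w - 7*w*(7 - w**2 - 6*w))
-89 - B(h(O(-1, 0))) = -89 - 7*4*(-8 + 4**2 + 6*4) = -89 - 7*4*(-8 + 16 + 24) = -89 - 7*4*32 = -89 - 1*896 = -89 - 896 = -985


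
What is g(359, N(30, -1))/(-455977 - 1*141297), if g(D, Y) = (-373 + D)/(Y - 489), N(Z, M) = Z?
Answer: -7/137074383 ≈ -5.1067e-8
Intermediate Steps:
g(D, Y) = (-373 + D)/(-489 + Y)
g(359, N(30, -1))/(-455977 - 1*141297) = ((-373 + 359)/(-489 + 30))/(-455977 - 1*141297) = (-14/(-459))/(-455977 - 141297) = -1/459*(-14)/(-597274) = (14/459)*(-1/597274) = -7/137074383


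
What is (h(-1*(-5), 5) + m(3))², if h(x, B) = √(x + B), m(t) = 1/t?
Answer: 91/9 + 2*√10/3 ≈ 12.219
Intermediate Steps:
h(x, B) = √(B + x)
(h(-1*(-5), 5) + m(3))² = (√(5 - 1*(-5)) + 1/3)² = (√(5 + 5) + ⅓)² = (√10 + ⅓)² = (⅓ + √10)²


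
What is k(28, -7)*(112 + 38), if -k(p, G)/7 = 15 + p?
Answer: -45150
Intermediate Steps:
k(p, G) = -105 - 7*p (k(p, G) = -7*(15 + p) = -105 - 7*p)
k(28, -7)*(112 + 38) = (-105 - 7*28)*(112 + 38) = (-105 - 196)*150 = -301*150 = -45150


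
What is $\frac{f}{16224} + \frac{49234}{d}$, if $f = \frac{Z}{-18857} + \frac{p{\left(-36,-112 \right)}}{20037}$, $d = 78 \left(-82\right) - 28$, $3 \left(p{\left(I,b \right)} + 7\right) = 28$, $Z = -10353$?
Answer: $- \frac{56588438770679479}{7383631964437872} \approx -7.664$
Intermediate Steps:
$p{\left(I,b \right)} = \frac{7}{3}$ ($p{\left(I,b \right)} = -7 + \frac{1}{3} \cdot 28 = -7 + \frac{28}{3} = \frac{7}{3}$)
$d = -6424$ ($d = -6396 - 28 = -6424$)
$f = \frac{622461182}{1133513127}$ ($f = - \frac{10353}{-18857} + \frac{7}{3 \cdot 20037} = \left(-10353\right) \left(- \frac{1}{18857}\right) + \frac{7}{3} \cdot \frac{1}{20037} = \frac{10353}{18857} + \frac{7}{60111} = \frac{622461182}{1133513127} \approx 0.54914$)
$\frac{f}{16224} + \frac{49234}{d} = \frac{622461182}{1133513127 \cdot 16224} + \frac{49234}{-6424} = \frac{622461182}{1133513127} \cdot \frac{1}{16224} + 49234 \left(- \frac{1}{6424}\right) = \frac{311230591}{9195058486224} - \frac{24617}{3212} = - \frac{56588438770679479}{7383631964437872}$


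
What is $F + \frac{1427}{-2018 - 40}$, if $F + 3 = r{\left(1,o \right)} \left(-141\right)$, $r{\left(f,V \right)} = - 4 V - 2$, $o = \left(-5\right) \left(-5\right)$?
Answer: $\frac{29590555}{2058} \approx 14378.0$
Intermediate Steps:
$o = 25$
$r{\left(f,V \right)} = -2 - 4 V$
$F = 14379$ ($F = -3 + \left(-2 - 100\right) \left(-141\right) = -3 - -14382 = -3 + 14382 = 14379$)
$F + \frac{1427}{-2018 - 40} = 14379 + \frac{1427}{-2018 - 40} = 14379 + \frac{1427}{-2058} = 14379 + 1427 \left(- \frac{1}{2058}\right) = 14379 - \frac{1427}{2058} = \frac{29590555}{2058}$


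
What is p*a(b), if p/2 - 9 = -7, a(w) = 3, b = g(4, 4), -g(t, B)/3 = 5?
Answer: 12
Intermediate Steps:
g(t, B) = -15 (g(t, B) = -3*5 = -15)
b = -15
p = 4 (p = 18 + 2*(-7) = 18 - 14 = 4)
p*a(b) = 4*3 = 12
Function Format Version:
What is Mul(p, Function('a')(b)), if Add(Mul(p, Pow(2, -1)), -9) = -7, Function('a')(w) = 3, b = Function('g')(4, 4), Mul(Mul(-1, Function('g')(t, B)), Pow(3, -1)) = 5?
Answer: 12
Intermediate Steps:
Function('g')(t, B) = -15 (Function('g')(t, B) = Mul(-3, 5) = -15)
b = -15
p = 4 (p = Add(18, Mul(2, -7)) = Add(18, -14) = 4)
Mul(p, Function('a')(b)) = Mul(4, 3) = 12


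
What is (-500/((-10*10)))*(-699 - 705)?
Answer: -7020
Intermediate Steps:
(-500/((-10*10)))*(-699 - 705) = -500/(-100)*(-1404) = -500*(-1/100)*(-1404) = 5*(-1404) = -7020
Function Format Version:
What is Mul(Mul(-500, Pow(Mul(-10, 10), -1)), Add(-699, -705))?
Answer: -7020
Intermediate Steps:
Mul(Mul(-500, Pow(Mul(-10, 10), -1)), Add(-699, -705)) = Mul(Mul(-500, Pow(-100, -1)), -1404) = Mul(Mul(-500, Rational(-1, 100)), -1404) = Mul(5, -1404) = -7020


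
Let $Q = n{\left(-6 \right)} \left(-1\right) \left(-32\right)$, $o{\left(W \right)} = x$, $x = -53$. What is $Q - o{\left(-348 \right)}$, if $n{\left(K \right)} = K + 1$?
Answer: $-107$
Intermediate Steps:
$o{\left(W \right)} = -53$
$n{\left(K \right)} = 1 + K$
$Q = -160$ ($Q = \left(1 - 6\right) \left(-1\right) \left(-32\right) = \left(-5\right) \left(-1\right) \left(-32\right) = 5 \left(-32\right) = -160$)
$Q - o{\left(-348 \right)} = -160 - -53 = -160 + 53 = -107$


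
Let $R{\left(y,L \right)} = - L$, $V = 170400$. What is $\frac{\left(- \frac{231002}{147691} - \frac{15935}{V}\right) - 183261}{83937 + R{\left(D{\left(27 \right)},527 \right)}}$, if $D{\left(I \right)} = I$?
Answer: $- \frac{922417635201457}{419828327044800} \approx -2.1971$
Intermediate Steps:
$\frac{\left(- \frac{231002}{147691} - \frac{15935}{V}\right) - 183261}{83937 + R{\left(D{\left(27 \right)},527 \right)}} = \frac{\left(- \frac{231002}{147691} - \frac{15935}{170400}\right) - 183261}{83937 - 527} = \frac{\left(\left(-231002\right) \frac{1}{147691} - \frac{3187}{34080}\right) - 183261}{83937 - 527} = \frac{\left(- \frac{231002}{147691} - \frac{3187}{34080}\right) - 183261}{83410} = \left(- \frac{8343239377}{5033309280} - 183261\right) \frac{1}{83410} = \left(- \frac{922417635201457}{5033309280}\right) \frac{1}{83410} = - \frac{922417635201457}{419828327044800}$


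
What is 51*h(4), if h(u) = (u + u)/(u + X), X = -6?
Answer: -204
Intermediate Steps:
h(u) = 2*u/(-6 + u) (h(u) = (u + u)/(u - 6) = (2*u)/(-6 + u) = 2*u/(-6 + u))
51*h(4) = 51*(2*4/(-6 + 4)) = 51*(2*4/(-2)) = 51*(2*4*(-½)) = 51*(-4) = -204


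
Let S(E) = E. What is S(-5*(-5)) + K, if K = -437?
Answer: -412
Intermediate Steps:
S(-5*(-5)) + K = -5*(-5) - 437 = 25 - 437 = -412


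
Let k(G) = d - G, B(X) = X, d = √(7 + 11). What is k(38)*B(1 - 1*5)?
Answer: 152 - 12*√2 ≈ 135.03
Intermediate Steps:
d = 3*√2 (d = √18 = 3*√2 ≈ 4.2426)
k(G) = -G + 3*√2 (k(G) = 3*√2 - G = -G + 3*√2)
k(38)*B(1 - 1*5) = (-1*38 + 3*√2)*(1 - 1*5) = (-38 + 3*√2)*(1 - 5) = (-38 + 3*√2)*(-4) = 152 - 12*√2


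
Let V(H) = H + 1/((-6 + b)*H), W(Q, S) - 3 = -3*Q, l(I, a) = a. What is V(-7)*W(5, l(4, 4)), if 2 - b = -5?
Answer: 600/7 ≈ 85.714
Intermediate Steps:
b = 7 (b = 2 - 1*(-5) = 2 + 5 = 7)
W(Q, S) = 3 - 3*Q
V(H) = H + 1/H (V(H) = H + 1/((-6 + 7)*H) = H + 1/(1*H) = H + 1/H)
V(-7)*W(5, l(4, 4)) = (-7 + 1/(-7))*(3 - 3*5) = (-7 - ⅐)*(3 - 15) = -50/7*(-12) = 600/7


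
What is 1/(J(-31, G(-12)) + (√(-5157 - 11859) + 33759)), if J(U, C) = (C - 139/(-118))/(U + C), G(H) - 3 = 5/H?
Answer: 6832358662151/230656135546430270 - 404774161*I*√4254/230656135546430270 ≈ 2.9621e-5 - 1.1446e-7*I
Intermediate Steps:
G(H) = 3 + 5/H
J(U, C) = (139/118 + C)/(C + U) (J(U, C) = (C - 139*(-1/118))/(C + U) = (C + 139/118)/(C + U) = (139/118 + C)/(C + U))
1/(J(-31, G(-12)) + (√(-5157 - 11859) + 33759)) = 1/((139/118 + (3 + 5/(-12)))/((3 + 5/(-12)) - 31) + (√(-5157 - 11859) + 33759)) = 1/((139/118 + (3 + 5*(-1/12)))/((3 + 5*(-1/12)) - 31) + (√(-17016) + 33759)) = 1/((139/118 + (3 - 5/12))/((3 - 5/12) - 31) + (2*I*√4254 + 33759)) = 1/((139/118 + 31/12)/(31/12 - 31) + (33759 + 2*I*√4254)) = 1/((2663/708)/(-341/12) + (33759 + 2*I*√4254)) = 1/(-12/341*2663/708 + (33759 + 2*I*√4254)) = 1/(-2663/20119 + (33759 + 2*I*√4254)) = 1/(679194658/20119 + 2*I*√4254)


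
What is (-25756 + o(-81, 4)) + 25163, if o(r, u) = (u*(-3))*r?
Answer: 379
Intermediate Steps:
o(r, u) = -3*r*u (o(r, u) = (-3*u)*r = -3*r*u)
(-25756 + o(-81, 4)) + 25163 = (-25756 - 3*(-81)*4) + 25163 = (-25756 + 972) + 25163 = -24784 + 25163 = 379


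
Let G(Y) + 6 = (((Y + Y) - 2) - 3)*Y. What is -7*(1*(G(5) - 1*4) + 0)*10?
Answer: -1050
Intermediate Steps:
G(Y) = -6 + Y*(-5 + 2*Y) (G(Y) = -6 + (((Y + Y) - 2) - 3)*Y = -6 + ((2*Y - 2) - 3)*Y = -6 + ((-2 + 2*Y) - 3)*Y = -6 + (-5 + 2*Y)*Y = -6 + Y*(-5 + 2*Y))
-7*(1*(G(5) - 1*4) + 0)*10 = -7*(1*((-6 - 5*5 + 2*5²) - 1*4) + 0)*10 = -7*(1*((-6 - 25 + 2*25) - 4) + 0)*10 = -7*(1*((-6 - 25 + 50) - 4) + 0)*10 = -7*(1*(19 - 4) + 0)*10 = -7*(1*15 + 0)*10 = -7*(15 + 0)*10 = -7*15*10 = -105*10 = -1050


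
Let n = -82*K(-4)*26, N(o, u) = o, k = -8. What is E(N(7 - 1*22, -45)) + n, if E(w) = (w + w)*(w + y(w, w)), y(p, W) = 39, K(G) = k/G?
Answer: -4984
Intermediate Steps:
K(G) = -8/G
E(w) = 2*w*(39 + w) (E(w) = (w + w)*(w + 39) = (2*w)*(39 + w) = 2*w*(39 + w))
n = -4264 (n = -(-656)/(-4)*26 = -(-656)*(-1)/4*26 = -82*2*26 = -164*26 = -4264)
E(N(7 - 1*22, -45)) + n = 2*(7 - 1*22)*(39 + (7 - 1*22)) - 4264 = 2*(7 - 22)*(39 + (7 - 22)) - 4264 = 2*(-15)*(39 - 15) - 4264 = 2*(-15)*24 - 4264 = -720 - 4264 = -4984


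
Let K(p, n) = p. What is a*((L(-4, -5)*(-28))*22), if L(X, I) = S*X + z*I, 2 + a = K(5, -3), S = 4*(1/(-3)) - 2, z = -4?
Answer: -61600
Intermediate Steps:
S = -10/3 (S = 4*(1*(-⅓)) - 2 = 4*(-⅓) - 2 = -4/3 - 2 = -10/3 ≈ -3.3333)
a = 3 (a = -2 + 5 = 3)
L(X, I) = -4*I - 10*X/3 (L(X, I) = -10*X/3 - 4*I = -4*I - 10*X/3)
a*((L(-4, -5)*(-28))*22) = 3*(((-4*(-5) - 10/3*(-4))*(-28))*22) = 3*(((20 + 40/3)*(-28))*22) = 3*(((100/3)*(-28))*22) = 3*(-2800/3*22) = 3*(-61600/3) = -61600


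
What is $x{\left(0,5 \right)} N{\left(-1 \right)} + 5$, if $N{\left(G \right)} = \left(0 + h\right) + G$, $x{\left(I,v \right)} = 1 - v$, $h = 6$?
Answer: $-15$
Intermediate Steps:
$N{\left(G \right)} = 6 + G$ ($N{\left(G \right)} = \left(0 + 6\right) + G = 6 + G$)
$x{\left(0,5 \right)} N{\left(-1 \right)} + 5 = \left(1 - 5\right) \left(6 - 1\right) + 5 = \left(1 - 5\right) 5 + 5 = \left(-4\right) 5 + 5 = -20 + 5 = -15$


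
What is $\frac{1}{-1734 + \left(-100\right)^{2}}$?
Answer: $\frac{1}{8266} \approx 0.00012098$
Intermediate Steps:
$\frac{1}{-1734 + \left(-100\right)^{2}} = \frac{1}{-1734 + 10000} = \frac{1}{8266}$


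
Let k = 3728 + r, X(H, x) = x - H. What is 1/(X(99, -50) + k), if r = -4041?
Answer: -1/462 ≈ -0.0021645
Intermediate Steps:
k = -313 (k = 3728 - 4041 = -313)
1/(X(99, -50) + k) = 1/((-50 - 1*99) - 313) = 1/((-50 - 99) - 313) = 1/(-149 - 313) = 1/(-462) = -1/462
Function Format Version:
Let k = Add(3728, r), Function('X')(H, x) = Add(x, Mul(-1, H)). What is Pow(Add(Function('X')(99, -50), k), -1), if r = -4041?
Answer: Rational(-1, 462) ≈ -0.0021645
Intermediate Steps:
k = -313 (k = Add(3728, -4041) = -313)
Pow(Add(Function('X')(99, -50), k), -1) = Pow(Add(Add(-50, Mul(-1, 99)), -313), -1) = Pow(Add(Add(-50, -99), -313), -1) = Pow(Add(-149, -313), -1) = Pow(-462, -1) = Rational(-1, 462)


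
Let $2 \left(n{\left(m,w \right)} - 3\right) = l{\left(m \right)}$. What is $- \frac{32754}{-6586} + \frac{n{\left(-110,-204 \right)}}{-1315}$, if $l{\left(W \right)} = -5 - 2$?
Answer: $\frac{43074803}{8660590} \approx 4.9737$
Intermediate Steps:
$l{\left(W \right)} = -7$ ($l{\left(W \right)} = -5 - 2 = -7$)
$n{\left(m,w \right)} = - \frac{1}{2}$ ($n{\left(m,w \right)} = 3 + \frac{1}{2} \left(-7\right) = 3 - \frac{7}{2} = - \frac{1}{2}$)
$- \frac{32754}{-6586} + \frac{n{\left(-110,-204 \right)}}{-1315} = - \frac{32754}{-6586} - \frac{1}{2 \left(-1315\right)} = \left(-32754\right) \left(- \frac{1}{6586}\right) - - \frac{1}{2630} = \frac{16377}{3293} + \frac{1}{2630} = \frac{43074803}{8660590}$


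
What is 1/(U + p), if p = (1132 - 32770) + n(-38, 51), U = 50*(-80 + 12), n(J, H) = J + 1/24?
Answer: -24/841823 ≈ -2.8510e-5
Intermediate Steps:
n(J, H) = 1/24 + J (n(J, H) = J + 1/24 = 1/24 + J)
U = -3400 (U = 50*(-68) = -3400)
p = -760223/24 (p = (1132 - 32770) + (1/24 - 38) = -31638 - 911/24 = -760223/24 ≈ -31676.)
1/(U + p) = 1/(-3400 - 760223/24) = 1/(-841823/24) = -24/841823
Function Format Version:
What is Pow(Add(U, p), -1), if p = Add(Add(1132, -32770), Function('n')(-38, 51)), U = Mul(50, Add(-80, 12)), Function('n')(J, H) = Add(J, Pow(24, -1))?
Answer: Rational(-24, 841823) ≈ -2.8510e-5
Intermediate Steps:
Function('n')(J, H) = Add(Rational(1, 24), J) (Function('n')(J, H) = Add(J, Rational(1, 24)) = Add(Rational(1, 24), J))
U = -3400 (U = Mul(50, -68) = -3400)
p = Rational(-760223, 24) (p = Add(Add(1132, -32770), Add(Rational(1, 24), -38)) = Add(-31638, Rational(-911, 24)) = Rational(-760223, 24) ≈ -31676.)
Pow(Add(U, p), -1) = Pow(Add(-3400, Rational(-760223, 24)), -1) = Pow(Rational(-841823, 24), -1) = Rational(-24, 841823)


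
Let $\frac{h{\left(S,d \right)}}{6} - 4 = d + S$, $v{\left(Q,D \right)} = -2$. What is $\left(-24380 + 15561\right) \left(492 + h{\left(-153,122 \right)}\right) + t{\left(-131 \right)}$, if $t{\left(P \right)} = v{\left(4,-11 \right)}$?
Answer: $-2910272$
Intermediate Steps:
$h{\left(S,d \right)} = 24 + 6 S + 6 d$ ($h{\left(S,d \right)} = 24 + 6 \left(d + S\right) = 24 + 6 \left(S + d\right) = 24 + \left(6 S + 6 d\right) = 24 + 6 S + 6 d$)
$t{\left(P \right)} = -2$
$\left(-24380 + 15561\right) \left(492 + h{\left(-153,122 \right)}\right) + t{\left(-131 \right)} = \left(-24380 + 15561\right) \left(492 + \left(24 + 6 \left(-153\right) + 6 \cdot 122\right)\right) - 2 = - 8819 \left(492 + \left(24 - 918 + 732\right)\right) - 2 = - 8819 \left(492 - 162\right) - 2 = \left(-8819\right) 330 - 2 = -2910270 - 2 = -2910272$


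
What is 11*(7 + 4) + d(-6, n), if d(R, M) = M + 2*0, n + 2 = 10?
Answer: 129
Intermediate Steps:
n = 8 (n = -2 + 10 = 8)
d(R, M) = M (d(R, M) = M + 0 = M)
11*(7 + 4) + d(-6, n) = 11*(7 + 4) + 8 = 11*11 + 8 = 121 + 8 = 129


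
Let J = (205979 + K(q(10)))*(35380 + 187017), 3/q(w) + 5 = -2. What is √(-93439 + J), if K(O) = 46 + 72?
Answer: √45835261070 ≈ 2.1409e+5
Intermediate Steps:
q(w) = -3/7 (q(w) = 3/(-5 - 2) = 3/(-7) = 3*(-⅐) = -3/7)
K(O) = 118
J = 45835354509 (J = (205979 + 118)*(35380 + 187017) = 206097*222397 = 45835354509)
√(-93439 + J) = √(-93439 + 45835354509) = √45835261070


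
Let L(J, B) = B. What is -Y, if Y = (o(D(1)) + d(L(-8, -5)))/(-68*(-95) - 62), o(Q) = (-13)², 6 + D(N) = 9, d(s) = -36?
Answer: -19/914 ≈ -0.020788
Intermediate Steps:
D(N) = 3 (D(N) = -6 + 9 = 3)
o(Q) = 169
Y = 19/914 (Y = (169 - 36)/(-68*(-95) - 62) = 133/(6460 - 62) = 133/6398 = 133*(1/6398) = 19/914 ≈ 0.020788)
-Y = -1*19/914 = -19/914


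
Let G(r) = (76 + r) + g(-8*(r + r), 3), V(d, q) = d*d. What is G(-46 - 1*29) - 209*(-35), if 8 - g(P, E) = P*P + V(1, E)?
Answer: -1432677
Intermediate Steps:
V(d, q) = d²
g(P, E) = 7 - P² (g(P, E) = 8 - (P*P + 1²) = 8 - (P² + 1) = 8 - (1 + P²) = 8 + (-1 - P²) = 7 - P²)
G(r) = 83 + r - 256*r² (G(r) = (76 + r) + (7 - (-8*(r + r))²) = (76 + r) + (7 - (-16*r)²) = (76 + r) + (7 - 256*r²) = 83 + r - 256*r²)
G(-46 - 1*29) - 209*(-35) = (83 + (-46 - 1*29) - 256*(-46 - 1*29)²) - 209*(-35) = (83 + (-46 - 29) - 256*(-46 - 29)²) - 1*(-7315) = (83 - 75 - 256*(-75)²) + 7315 = (83 - 75 - 256*5625) + 7315 = (83 - 75 - 1440000) + 7315 = -1439992 + 7315 = -1432677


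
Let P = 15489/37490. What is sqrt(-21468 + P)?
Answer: I*sqrt(30172695464190)/37490 ≈ 146.52*I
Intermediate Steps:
P = 15489/37490 (P = 15489*(1/37490) = 15489/37490 ≈ 0.41315)
sqrt(-21468 + P) = sqrt(-21468 + 15489/37490) = sqrt(-804819831/37490) = I*sqrt(30172695464190)/37490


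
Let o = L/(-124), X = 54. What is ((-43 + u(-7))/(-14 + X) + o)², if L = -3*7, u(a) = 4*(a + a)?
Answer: 8173881/1537600 ≈ 5.3160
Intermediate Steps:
u(a) = 8*a (u(a) = 4*(2*a) = 8*a)
L = -21
o = 21/124 (o = -21/(-124) = -21*(-1/124) = 21/124 ≈ 0.16935)
((-43 + u(-7))/(-14 + X) + o)² = ((-43 + 8*(-7))/(-14 + 54) + 21/124)² = ((-43 - 56)/40 + 21/124)² = (-99*1/40 + 21/124)² = (-99/40 + 21/124)² = (-2859/1240)² = 8173881/1537600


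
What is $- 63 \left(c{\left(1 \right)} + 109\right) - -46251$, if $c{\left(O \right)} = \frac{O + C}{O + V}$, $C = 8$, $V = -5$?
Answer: $\frac{158103}{4} \approx 39526.0$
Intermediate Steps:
$c{\left(O \right)} = \frac{8 + O}{-5 + O}$ ($c{\left(O \right)} = \frac{O + 8}{O - 5} = \frac{8 + O}{-5 + O}$)
$- 63 \left(c{\left(1 \right)} + 109\right) - -46251 = - 63 \left(\frac{8 + 1}{-5 + 1} + 109\right) - -46251 = - 63 \left(\frac{1}{-4} \cdot 9 + 109\right) + 46251 = - 63 \left(\left(- \frac{1}{4}\right) 9 + 109\right) + 46251 = - 63 \left(- \frac{9}{4} + 109\right) + 46251 = \left(-63\right) \frac{427}{4} + 46251 = - \frac{26901}{4} + 46251 = \frac{158103}{4}$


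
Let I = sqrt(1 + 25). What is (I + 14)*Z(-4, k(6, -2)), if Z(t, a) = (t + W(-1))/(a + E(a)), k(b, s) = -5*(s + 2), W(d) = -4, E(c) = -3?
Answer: 112/3 + 8*sqrt(26)/3 ≈ 50.931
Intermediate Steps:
k(b, s) = -10 - 5*s (k(b, s) = -5*(2 + s) = -10 - 5*s)
Z(t, a) = (-4 + t)/(-3 + a) (Z(t, a) = (t - 4)/(a - 3) = (-4 + t)/(-3 + a))
I = sqrt(26) ≈ 5.0990
(I + 14)*Z(-4, k(6, -2)) = (sqrt(26) + 14)*((-4 - 4)/(-3 + (-10 - 5*(-2)))) = (14 + sqrt(26))*(-8/(-3 + (-10 + 10))) = (14 + sqrt(26))*(-8/(-3 + 0)) = (14 + sqrt(26))*(-8/(-3)) = (14 + sqrt(26))*(-1/3*(-8)) = (14 + sqrt(26))*(8/3) = 112/3 + 8*sqrt(26)/3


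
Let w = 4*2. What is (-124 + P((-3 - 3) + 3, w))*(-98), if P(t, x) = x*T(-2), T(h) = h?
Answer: 13720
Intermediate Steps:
w = 8
P(t, x) = -2*x (P(t, x) = x*(-2) = -2*x)
(-124 + P((-3 - 3) + 3, w))*(-98) = (-124 - 2*8)*(-98) = (-124 - 16)*(-98) = -140*(-98) = 13720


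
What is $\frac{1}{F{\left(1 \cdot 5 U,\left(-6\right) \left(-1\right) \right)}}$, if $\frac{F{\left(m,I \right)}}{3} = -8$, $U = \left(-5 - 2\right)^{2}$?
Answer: $- \frac{1}{24} \approx -0.041667$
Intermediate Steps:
$U = 49$ ($U = \left(-7\right)^{2} = 49$)
$F{\left(m,I \right)} = -24$ ($F{\left(m,I \right)} = 3 \left(-8\right) = -24$)
$\frac{1}{F{\left(1 \cdot 5 U,\left(-6\right) \left(-1\right) \right)}} = \frac{1}{-24} = - \frac{1}{24}$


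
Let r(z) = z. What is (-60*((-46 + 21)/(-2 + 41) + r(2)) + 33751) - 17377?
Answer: 211802/13 ≈ 16292.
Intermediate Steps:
(-60*((-46 + 21)/(-2 + 41) + r(2)) + 33751) - 17377 = (-60*((-46 + 21)/(-2 + 41) + 2) + 33751) - 17377 = (-60*(-25/39 + 2) + 33751) - 17377 = (-60*53/39 + 33751) - 17377 = (-1060/13 + 33751) - 17377 = 437703/13 - 17377 = 211802/13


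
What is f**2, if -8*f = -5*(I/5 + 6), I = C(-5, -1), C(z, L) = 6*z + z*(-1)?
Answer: 25/64 ≈ 0.39063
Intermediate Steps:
C(z, L) = 5*z (C(z, L) = 6*z - z = 5*z)
I = -25 (I = 5*(-5) = -25)
f = 5/8 (f = -(-5)*(-25/5 + 6)/8 = -(-5)*(-25*1/5 + 6)/8 = -(-5)*(-5 + 6)/8 = -(-5)/8 = -1/8*(-5) = 5/8 ≈ 0.62500)
f**2 = (5/8)**2 = 25/64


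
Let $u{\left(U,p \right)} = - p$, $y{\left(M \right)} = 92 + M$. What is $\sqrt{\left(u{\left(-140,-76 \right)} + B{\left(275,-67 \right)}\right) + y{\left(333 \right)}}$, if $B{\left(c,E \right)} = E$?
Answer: $\sqrt{434} \approx 20.833$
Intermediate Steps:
$\sqrt{\left(u{\left(-140,-76 \right)} + B{\left(275,-67 \right)}\right) + y{\left(333 \right)}} = \sqrt{\left(\left(-1\right) \left(-76\right) - 67\right) + \left(92 + 333\right)} = \sqrt{\left(76 - 67\right) + 425} = \sqrt{9 + 425} = \sqrt{434}$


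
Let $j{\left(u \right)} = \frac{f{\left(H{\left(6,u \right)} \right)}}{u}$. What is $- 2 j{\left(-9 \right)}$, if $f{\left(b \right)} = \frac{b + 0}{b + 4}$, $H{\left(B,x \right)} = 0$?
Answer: $0$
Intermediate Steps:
$f{\left(b \right)} = \frac{b}{4 + b}$
$j{\left(u \right)} = 0$ ($j{\left(u \right)} = \frac{0 \frac{1}{4 + 0}}{u} = \frac{0 \cdot \frac{1}{4}}{u} = \frac{0}{u} = 0$)
$- 2 j{\left(-9 \right)} = \left(-2\right) 0 = 0$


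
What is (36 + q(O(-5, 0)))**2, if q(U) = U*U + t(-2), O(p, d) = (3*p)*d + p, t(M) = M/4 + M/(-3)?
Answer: 134689/36 ≈ 3741.4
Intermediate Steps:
t(M) = -M/12 (t(M) = M*(1/4) + M*(-1/3) = M/4 - M/3 = -M/12)
O(p, d) = p + 3*d*p (O(p, d) = 3*d*p + p = p + 3*d*p)
q(U) = 1/6 + U**2 (q(U) = U*U - 1/12*(-2) = U**2 + 1/6 = 1/6 + U**2)
(36 + q(O(-5, 0)))**2 = (36 + (1/6 + (-5*(1 + 3*0))**2))**2 = (36 + (1/6 + (-5*(1 + 0))**2))**2 = (36 + (1/6 + (-5*1)**2))**2 = (36 + (1/6 + (-5)**2))**2 = (36 + (1/6 + 25))**2 = (36 + 151/6)**2 = (367/6)**2 = 134689/36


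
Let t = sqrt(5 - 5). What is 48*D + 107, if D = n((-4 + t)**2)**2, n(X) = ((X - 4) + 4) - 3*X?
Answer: 49259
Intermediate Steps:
t = 0 (t = sqrt(0) = 0)
n(X) = -2*X (n(X) = ((-4 + X) + 4) - 3*X = X - 3*X = -2*X)
D = 1024 (D = (-2*(-4 + 0)**2)**2 = (-2*(-4)**2)**2 = (-2*16)**2 = (-32)**2 = 1024)
48*D + 107 = 48*1024 + 107 = 49152 + 107 = 49259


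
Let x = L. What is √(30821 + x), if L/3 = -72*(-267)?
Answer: √88493 ≈ 297.48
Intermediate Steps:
L = 57672 (L = 3*(-72*(-267)) = 3*19224 = 57672)
x = 57672
√(30821 + x) = √(30821 + 57672) = √88493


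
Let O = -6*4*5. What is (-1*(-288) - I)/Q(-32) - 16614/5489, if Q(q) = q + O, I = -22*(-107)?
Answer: 4407473/417164 ≈ 10.565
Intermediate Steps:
I = 2354
O = -120 (O = -24*5 = -120)
Q(q) = -120 + q (Q(q) = q - 120 = -120 + q)
(-1*(-288) - I)/Q(-32) - 16614/5489 = (-1*(-288) - 1*2354)/(-120 - 32) - 16614/5489 = (288 - 2354)/(-152) - 16614*1/5489 = -2066*(-1/152) - 16614/5489 = 1033/76 - 16614/5489 = 4407473/417164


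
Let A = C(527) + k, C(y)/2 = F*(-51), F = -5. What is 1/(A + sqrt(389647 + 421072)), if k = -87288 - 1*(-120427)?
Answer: 4807/161634926 - sqrt(810719)/1131444482 ≈ 2.8944e-5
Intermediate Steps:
k = 33139 (k = -87288 + 120427 = 33139)
C(y) = 510 (C(y) = 2*(-5*(-51)) = 2*255 = 510)
A = 33649 (A = 510 + 33139 = 33649)
1/(A + sqrt(389647 + 421072)) = 1/(33649 + sqrt(389647 + 421072)) = 1/(33649 + sqrt(810719))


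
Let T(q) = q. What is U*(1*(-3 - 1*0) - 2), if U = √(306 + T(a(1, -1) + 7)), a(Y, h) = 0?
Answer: -5*√313 ≈ -88.459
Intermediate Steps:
U = √313 (U = √(306 + (0 + 7)) = √(306 + 7) = √313 ≈ 17.692)
U*(1*(-3 - 1*0) - 2) = √313*(1*(-3 - 1*0) - 2) = √313*(1*(-3 + 0) - 2) = √313*(1*(-3) - 2) = √313*(-3 - 2) = √313*(-5) = -5*√313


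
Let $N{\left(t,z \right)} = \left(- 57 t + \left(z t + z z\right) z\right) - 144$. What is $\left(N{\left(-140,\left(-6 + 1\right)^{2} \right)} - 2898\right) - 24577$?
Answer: $-91514$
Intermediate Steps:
$N{\left(t,z \right)} = -144 - 57 t + z \left(z^{2} + t z\right)$ ($N{\left(t,z \right)} = \left(- 57 t + \left(t z + z^{2}\right) z\right) - 144 = \left(- 57 t + \left(z^{2} + t z\right) z\right) - 144 = \left(- 57 t + z \left(z^{2} + t z\right)\right) - 144 = -144 - 57 t + z \left(z^{2} + t z\right)$)
$\left(N{\left(-140,\left(-6 + 1\right)^{2} \right)} - 2898\right) - 24577 = \left(\left(-144 + \left(\left(-6 + 1\right)^{2}\right)^{3} - -7980 - 140 \left(\left(-6 + 1\right)^{2}\right)^{2}\right) - 2898\right) - 24577 = \left(\left(-144 + \left(\left(-5\right)^{2}\right)^{3} + 7980 - 140 \left(\left(-5\right)^{2}\right)^{2}\right) - 2898\right) - 24577 = \left(\left(-144 + 25^{3} + 7980 - 140 \cdot 25^{2}\right) - 2898\right) - 24577 = \left(\left(-144 + 15625 + 7980 - 87500\right) - 2898\right) - 24577 = \left(-64039 - 2898\right) - 24577 = -66937 - 24577 = -91514$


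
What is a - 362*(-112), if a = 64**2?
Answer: 44640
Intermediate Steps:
a = 4096
a - 362*(-112) = 4096 - 362*(-112) = 4096 + 40544 = 44640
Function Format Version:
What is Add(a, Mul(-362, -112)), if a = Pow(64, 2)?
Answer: 44640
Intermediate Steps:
a = 4096
Add(a, Mul(-362, -112)) = Add(4096, Mul(-362, -112)) = Add(4096, 40544) = 44640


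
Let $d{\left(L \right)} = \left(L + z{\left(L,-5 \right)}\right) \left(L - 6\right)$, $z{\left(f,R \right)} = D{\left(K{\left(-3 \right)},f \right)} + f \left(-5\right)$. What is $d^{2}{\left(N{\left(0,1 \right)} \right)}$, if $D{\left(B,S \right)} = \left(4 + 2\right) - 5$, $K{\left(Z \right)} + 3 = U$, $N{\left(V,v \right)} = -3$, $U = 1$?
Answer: $13689$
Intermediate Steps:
$K{\left(Z \right)} = -2$ ($K{\left(Z \right)} = -3 + 1 = -2$)
$D{\left(B,S \right)} = 1$ ($D{\left(B,S \right)} = 6 - 5 = 1$)
$z{\left(f,R \right)} = 1 - 5 f$ ($z{\left(f,R \right)} = 1 + f \left(-5\right) = 1 - 5 f$)
$d{\left(L \right)} = \left(1 - 4 L\right) \left(-6 + L\right)$ ($d{\left(L \right)} = \left(L - \left(-1 + 5 L\right)\right) \left(L - 6\right) = \left(1 - 4 L\right) \left(-6 + L\right)$)
$d^{2}{\left(N{\left(0,1 \right)} \right)} = \left(-6 - 4 \left(-3\right)^{2} + 25 \left(-3\right)\right)^{2} = \left(-6 - 36 - 75\right)^{2} = \left(-117\right)^{2} = 13689$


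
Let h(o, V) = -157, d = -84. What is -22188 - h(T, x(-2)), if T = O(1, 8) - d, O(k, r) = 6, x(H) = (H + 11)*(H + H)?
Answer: -22031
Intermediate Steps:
x(H) = 2*H*(11 + H) (x(H) = (11 + H)*(2*H) = 2*H*(11 + H))
T = 90 (T = 6 - 1*(-84) = 6 + 84 = 90)
-22188 - h(T, x(-2)) = -22188 - 1*(-157) = -22188 + 157 = -22031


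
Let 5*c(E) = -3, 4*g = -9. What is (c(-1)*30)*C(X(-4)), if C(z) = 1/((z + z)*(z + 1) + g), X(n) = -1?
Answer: 8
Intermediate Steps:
g = -9/4 (g = (¼)*(-9) = -9/4 ≈ -2.2500)
C(z) = 1/(-9/4 + 2*z*(1 + z)) (C(z) = 1/((z + z)*(z + 1) - 9/4) = 1/((2*z)*(1 + z) - 9/4) = 1/(2*z*(1 + z) - 9/4) = 1/(-9/4 + 2*z*(1 + z)))
c(E) = -⅗ (c(E) = (⅕)*(-3) = -⅗)
(c(-1)*30)*C(X(-4)) = (-⅗*30)*(4/(-9 + 8*(-1) + 8*(-1)²)) = -72/(-9 - 8 + 8*1) = -72/(-9 - 8 + 8) = -72/(-9) = -72*(-1)/9 = -18*(-4/9) = 8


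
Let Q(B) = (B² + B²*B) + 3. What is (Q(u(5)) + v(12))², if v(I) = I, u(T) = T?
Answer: 27225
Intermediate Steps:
Q(B) = 3 + B² + B³ (Q(B) = (B² + B³) + 3 = 3 + B² + B³)
(Q(u(5)) + v(12))² = ((3 + 5² + 5³) + 12)² = ((3 + 25 + 125) + 12)² = (153 + 12)² = 165² = 27225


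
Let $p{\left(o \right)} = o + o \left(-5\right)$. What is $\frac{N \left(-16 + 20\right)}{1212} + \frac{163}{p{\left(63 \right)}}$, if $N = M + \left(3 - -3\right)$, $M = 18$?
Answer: $- \frac{14447}{25452} \approx -0.56762$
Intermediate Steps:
$p{\left(o \right)} = - 4 o$ ($p{\left(o \right)} = o - 5 o = - 4 o$)
$N = 24$ ($N = 18 + \left(3 - -3\right) = 18 + \left(3 + 3\right) = 18 + 6 = 24$)
$\frac{N \left(-16 + 20\right)}{1212} + \frac{163}{p{\left(63 \right)}} = \frac{24 \left(-16 + 20\right)}{1212} + \frac{163}{\left(-4\right) 63} = 24 \cdot 4 \cdot \frac{1}{1212} + \frac{163}{-252} = 96 \cdot \frac{1}{1212} + 163 \left(- \frac{1}{252}\right) = \frac{8}{101} - \frac{163}{252} = - \frac{14447}{25452}$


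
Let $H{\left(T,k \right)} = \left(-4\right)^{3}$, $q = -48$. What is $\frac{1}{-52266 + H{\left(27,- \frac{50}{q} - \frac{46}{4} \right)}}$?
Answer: $- \frac{1}{52330} \approx -1.9109 \cdot 10^{-5}$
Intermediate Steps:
$H{\left(T,k \right)} = -64$
$\frac{1}{-52266 + H{\left(27,- \frac{50}{q} - \frac{46}{4} \right)}} = \frac{1}{-52266 - 64} = \frac{1}{-52330} = - \frac{1}{52330}$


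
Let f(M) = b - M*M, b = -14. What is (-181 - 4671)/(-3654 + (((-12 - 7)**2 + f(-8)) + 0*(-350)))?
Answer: 4852/3371 ≈ 1.4393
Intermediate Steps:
f(M) = -14 - M**2 (f(M) = -14 - M*M = -14 - M**2)
(-181 - 4671)/(-3654 + (((-12 - 7)**2 + f(-8)) + 0*(-350))) = (-181 - 4671)/(-3654 + (((-12 - 7)**2 + (-14 - 1*(-8)**2)) + 0*(-350))) = -4852/(-3654 + (((-19)**2 + (-14 - 1*64)) + 0)) = -4852/(-3654 + ((361 + (-14 - 64)) + 0)) = -4852/(-3654 + ((361 - 78) + 0)) = -4852/(-3654 + (283 + 0)) = -4852/(-3654 + 283) = -4852/(-3371) = -4852*(-1/3371) = 4852/3371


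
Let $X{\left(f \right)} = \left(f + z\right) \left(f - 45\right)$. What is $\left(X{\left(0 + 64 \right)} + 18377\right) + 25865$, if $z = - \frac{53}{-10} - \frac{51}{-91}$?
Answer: $\frac{41468107}{910} \approx 45569.0$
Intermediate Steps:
$z = \frac{5333}{910}$ ($z = \left(-53\right) \left(- \frac{1}{10}\right) - - \frac{51}{91} = \frac{53}{10} + \frac{51}{91} = \frac{5333}{910} \approx 5.8604$)
$X{\left(f \right)} = \left(-45 + f\right) \left(\frac{5333}{910} + f\right)$ ($X{\left(f \right)} = \left(f + \frac{5333}{910}\right) \left(f - 45\right) = \left(\frac{5333}{910} + f\right) \left(-45 + f\right) = \left(-45 + f\right) \left(\frac{5333}{910} + f\right)$)
$\left(X{\left(0 + 64 \right)} + 18377\right) + 25865 = \left(\left(- \frac{47997}{182} + \left(0 + 64\right)^{2} - \frac{35617 \left(0 + 64\right)}{910}\right) + 18377\right) + 25865 = \left(\left(- \frac{47997}{182} + 64^{2} - \frac{1139744}{455}\right) + 18377\right) + 25865 = \left(\left(- \frac{47997}{182} + 4096 - \frac{1139744}{455}\right) + 18377\right) + 25865 = \left(\frac{1207887}{910} + 18377\right) + 25865 = \frac{17930957}{910} + 25865 = \frac{41468107}{910}$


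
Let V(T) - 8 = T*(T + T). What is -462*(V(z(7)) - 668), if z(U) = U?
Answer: 259644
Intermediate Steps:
V(T) = 8 + 2*T² (V(T) = 8 + T*(T + T) = 8 + T*(2*T) = 8 + 2*T²)
-462*(V(z(7)) - 668) = -462*((8 + 2*7²) - 668) = -462*((8 + 2*49) - 668) = -462*((8 + 98) - 668) = -462*(106 - 668) = -462*(-562) = 259644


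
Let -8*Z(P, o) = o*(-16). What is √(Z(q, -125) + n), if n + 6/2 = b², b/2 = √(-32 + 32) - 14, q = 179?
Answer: 3*√59 ≈ 23.043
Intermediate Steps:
Z(P, o) = 2*o (Z(P, o) = -o*(-16)/8 = -(-2)*o = 2*o)
b = -28 (b = 2*(√(-32 + 32) - 14) = 2*(√0 - 14) = 2*(0 - 14) = 2*(-14) = -28)
n = 781 (n = -3 + (-28)² = -3 + 784 = 781)
√(Z(q, -125) + n) = √(2*(-125) + 781) = √(-250 + 781) = √531 = 3*√59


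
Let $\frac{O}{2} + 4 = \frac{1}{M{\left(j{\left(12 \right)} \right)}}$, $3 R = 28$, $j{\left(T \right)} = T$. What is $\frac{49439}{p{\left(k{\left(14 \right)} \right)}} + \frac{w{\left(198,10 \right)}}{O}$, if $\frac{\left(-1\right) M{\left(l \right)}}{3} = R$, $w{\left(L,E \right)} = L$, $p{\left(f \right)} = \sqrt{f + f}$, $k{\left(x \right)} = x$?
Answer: $- \frac{2772}{113} + \frac{49439 \sqrt{7}}{14} \approx 9318.6$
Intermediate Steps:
$p{\left(f \right)} = \sqrt{2} \sqrt{f}$ ($p{\left(f \right)} = \sqrt{2 f} = \sqrt{2} \sqrt{f}$)
$R = \frac{28}{3}$ ($R = \frac{1}{3} \cdot 28 = \frac{28}{3} \approx 9.3333$)
$M{\left(l \right)} = -28$ ($M{\left(l \right)} = \left(-3\right) \frac{28}{3} = -28$)
$O = - \frac{113}{14}$ ($O = -8 + \frac{2}{-28} = -8 + 2 \left(- \frac{1}{28}\right) = -8 - \frac{1}{14} = - \frac{113}{14} \approx -8.0714$)
$\frac{49439}{p{\left(k{\left(14 \right)} \right)}} + \frac{w{\left(198,10 \right)}}{O} = \frac{49439}{\sqrt{2} \sqrt{14}} + \frac{198}{- \frac{113}{14}} = \frac{49439}{2 \sqrt{7}} + 198 \left(- \frac{14}{113}\right) = 49439 \frac{\sqrt{7}}{14} - \frac{2772}{113} = \frac{49439 \sqrt{7}}{14} - \frac{2772}{113} = - \frac{2772}{113} + \frac{49439 \sqrt{7}}{14}$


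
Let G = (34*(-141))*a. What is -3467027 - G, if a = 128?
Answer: -2853395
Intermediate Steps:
G = -613632 (G = (34*(-141))*128 = -4794*128 = -613632)
-3467027 - G = -3467027 - 1*(-613632) = -3467027 + 613632 = -2853395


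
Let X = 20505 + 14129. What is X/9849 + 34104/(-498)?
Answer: -53107094/817467 ≈ -64.965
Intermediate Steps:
X = 34634
X/9849 + 34104/(-498) = 34634/9849 + 34104/(-498) = 34634*(1/9849) + 34104*(-1/498) = 34634/9849 - 5684/83 = -53107094/817467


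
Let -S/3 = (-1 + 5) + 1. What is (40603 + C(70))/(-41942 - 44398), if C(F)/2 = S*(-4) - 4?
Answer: -8143/17268 ≈ -0.47157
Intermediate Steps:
S = -15 (S = -3*((-1 + 5) + 1) = -3*(4 + 1) = -3*5 = -15)
C(F) = 112 (C(F) = 2*(-15*(-4) - 4) = 2*(60 - 4) = 2*56 = 112)
(40603 + C(70))/(-41942 - 44398) = (40603 + 112)/(-41942 - 44398) = 40715/(-86340) = 40715*(-1/86340) = -8143/17268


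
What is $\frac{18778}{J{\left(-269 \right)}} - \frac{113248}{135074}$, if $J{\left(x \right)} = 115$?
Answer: $\frac{1261698026}{7766755} \approx 162.45$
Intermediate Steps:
$\frac{18778}{J{\left(-269 \right)}} - \frac{113248}{135074} = \frac{18778}{115} - \frac{113248}{135074} = 18778 \cdot \frac{1}{115} - \frac{56624}{67537} = \frac{18778}{115} - \frac{56624}{67537} = \frac{1261698026}{7766755}$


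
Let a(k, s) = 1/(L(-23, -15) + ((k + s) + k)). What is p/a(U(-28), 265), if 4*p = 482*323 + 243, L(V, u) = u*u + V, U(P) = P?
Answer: 64086819/4 ≈ 1.6022e+7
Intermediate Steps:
L(V, u) = V + u**2 (L(V, u) = u**2 + V = V + u**2)
a(k, s) = 1/(202 + s + 2*k) (a(k, s) = 1/((-23 + (-15)**2) + ((k + s) + k)) = 1/((-23 + 225) + (s + 2*k)) = 1/(202 + (s + 2*k)) = 1/(202 + s + 2*k))
p = 155929/4 (p = (482*323 + 243)/4 = (155686 + 243)/4 = (1/4)*155929 = 155929/4 ≈ 38982.)
p/a(U(-28), 265) = 155929/(4*(1/(202 + 265 + 2*(-28)))) = 155929/(4*(1/(202 + 265 - 56))) = 155929/(4*(1/411)) = (155929/4)*411 = 64086819/4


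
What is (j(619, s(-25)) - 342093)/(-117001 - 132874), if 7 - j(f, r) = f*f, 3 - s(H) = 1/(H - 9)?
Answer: 725247/249875 ≈ 2.9024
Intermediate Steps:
s(H) = 3 - 1/(-9 + H) (s(H) = 3 - 1/(H - 9) = 3 - 1/(-9 + H))
j(f, r) = 7 - f**2 (j(f, r) = 7 - f*f = 7 - f**2)
(j(619, s(-25)) - 342093)/(-117001 - 132874) = ((7 - 1*619**2) - 342093)/(-117001 - 132874) = ((7 - 1*383161) - 342093)/(-249875) = ((7 - 383161) - 342093)*(-1/249875) = (-383154 - 342093)*(-1/249875) = -725247*(-1/249875) = 725247/249875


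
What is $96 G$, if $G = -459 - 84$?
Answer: $-52128$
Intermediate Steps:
$G = -543$ ($G = -459 - 84 = -543$)
$96 G = 96 \left(-543\right) = -52128$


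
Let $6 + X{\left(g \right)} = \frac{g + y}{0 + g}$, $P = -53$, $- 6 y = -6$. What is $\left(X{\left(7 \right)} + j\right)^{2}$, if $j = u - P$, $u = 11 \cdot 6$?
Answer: $\frac{638401}{49} \approx 13029.0$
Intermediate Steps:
$y = 1$ ($y = \left(- \frac{1}{6}\right) \left(-6\right) = 1$)
$u = 66$
$X{\left(g \right)} = -6 + \frac{1 + g}{g}$ ($X{\left(g \right)} = -6 + \frac{g + 1}{0 + g} = -6 + \frac{1 + g}{g}$)
$j = 119$ ($j = 66 - -53 = 66 + 53 = 119$)
$\left(X{\left(7 \right)} + j\right)^{2} = \left(\left(-5 + \frac{1}{7}\right) + 119\right)^{2} = \left(- \frac{34}{7} + 119\right)^{2} = \left(\frac{799}{7}\right)^{2} = \frac{638401}{49}$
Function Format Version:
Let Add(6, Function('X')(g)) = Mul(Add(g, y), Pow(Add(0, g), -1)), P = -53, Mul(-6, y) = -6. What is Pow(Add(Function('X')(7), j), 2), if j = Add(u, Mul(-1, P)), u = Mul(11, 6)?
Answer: Rational(638401, 49) ≈ 13029.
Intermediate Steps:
y = 1 (y = Mul(Rational(-1, 6), -6) = 1)
u = 66
Function('X')(g) = Add(-6, Mul(Pow(g, -1), Add(1, g))) (Function('X')(g) = Add(-6, Mul(Add(g, 1), Pow(Add(0, g), -1))) = Add(-6, Mul(Add(1, g), Pow(g, -1))) = Add(-6, Mul(Pow(g, -1), Add(1, g))))
j = 119 (j = Add(66, Mul(-1, -53)) = Add(66, 53) = 119)
Pow(Add(Function('X')(7), j), 2) = Pow(Add(Add(-5, Pow(7, -1)), 119), 2) = Pow(Add(Add(-5, Rational(1, 7)), 119), 2) = Pow(Add(Rational(-34, 7), 119), 2) = Pow(Rational(799, 7), 2) = Rational(638401, 49)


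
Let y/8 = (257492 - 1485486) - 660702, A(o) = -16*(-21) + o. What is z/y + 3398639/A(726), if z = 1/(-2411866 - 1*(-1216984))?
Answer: 10226590187672907121/3195584697082752 ≈ 3200.2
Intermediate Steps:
A(o) = 336 + o
y = -15109568 (y = 8*((257492 - 1485486) - 660702) = 8*(-1227994 - 660702) = 8*(-1888696) = -15109568)
z = -1/1194882 (z = 1/(-2411866 + 1216984) = 1/(-1194882) = -1/1194882 ≈ -8.3690e-7)
z/y + 3398639/A(726) = -1/1194882/(-15109568) + 3398639/(336 + 726) = -1/1194882*(-1/15109568) + 3398639/1062 = 1/18054150830976 + 3398639*(1/1062) = 1/18054150830976 + 3398639/1062 = 10226590187672907121/3195584697082752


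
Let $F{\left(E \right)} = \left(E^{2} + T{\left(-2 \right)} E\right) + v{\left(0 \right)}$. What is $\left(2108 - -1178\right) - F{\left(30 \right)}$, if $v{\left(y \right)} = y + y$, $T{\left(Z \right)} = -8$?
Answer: $2626$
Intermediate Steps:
$v{\left(y \right)} = 2 y$
$F{\left(E \right)} = E^{2} - 8 E$ ($F{\left(E \right)} = \left(E^{2} - 8 E\right) + 2 \cdot 0 = \left(E^{2} - 8 E\right) + 0 = E^{2} - 8 E$)
$\left(2108 - -1178\right) - F{\left(30 \right)} = \left(2108 - -1178\right) - 30 \left(-8 + 30\right) = \left(2108 + 1178\right) - 30 \cdot 22 = 3286 - 660 = 2626$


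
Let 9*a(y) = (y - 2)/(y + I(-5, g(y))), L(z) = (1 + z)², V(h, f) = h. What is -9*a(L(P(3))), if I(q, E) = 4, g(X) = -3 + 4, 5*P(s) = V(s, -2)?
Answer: -7/82 ≈ -0.085366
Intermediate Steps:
P(s) = s/5
g(X) = 1
a(y) = (-2 + y)/(9*(4 + y)) (a(y) = ((y - 2)/(y + 4))/9 = ((-2 + y)/(4 + y))/9 = (-2 + y)/(9*(4 + y)))
-9*a(L(P(3))) = -(-2 + (1 + (⅕)*3)²)/(4 + (1 + (⅕)*3)²) = -(-2 + (1 + ⅗)²)/(4 + (1 + ⅗)²) = -(-2 + (8/5)²)/(4 + (8/5)²) = -(-2 + 64/25)/(4 + 64/25) = -14/(164/25*25) = -25*14/(164*25) = -9*7/738 = -7/82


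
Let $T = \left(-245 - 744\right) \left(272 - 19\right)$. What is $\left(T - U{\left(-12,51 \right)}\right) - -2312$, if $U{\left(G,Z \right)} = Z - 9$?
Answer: $-247947$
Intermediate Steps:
$T = -250217$ ($T = \left(-989\right) 253 = -250217$)
$U{\left(G,Z \right)} = -9 + Z$ ($U{\left(G,Z \right)} = Z - 9 = -9 + Z$)
$\left(T - U{\left(-12,51 \right)}\right) - -2312 = \left(-250217 - \left(-9 + 51\right)\right) - -2312 = \left(-250217 - 42\right) + 2312 = -250259 + 2312 = -247947$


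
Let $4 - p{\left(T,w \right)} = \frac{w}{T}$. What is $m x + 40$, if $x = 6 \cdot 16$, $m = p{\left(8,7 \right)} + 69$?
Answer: $6964$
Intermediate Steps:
$p{\left(T,w \right)} = 4 - \frac{w}{T}$
$m = \frac{577}{8}$ ($m = \left(4 - \frac{7}{8}\right) + 69 = \frac{25}{8} + 69 = \frac{577}{8} \approx 72.125$)
$x = 96$
$m x + 40 = \frac{577}{8} \cdot 96 + 40 = 6924 + 40 = 6964$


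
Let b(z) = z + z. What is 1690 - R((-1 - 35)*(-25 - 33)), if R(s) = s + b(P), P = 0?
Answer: -398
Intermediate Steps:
b(z) = 2*z
R(s) = s (R(s) = s + 2*0 = s + 0 = s)
1690 - R((-1 - 35)*(-25 - 33)) = 1690 - (-1 - 35)*(-25 - 33) = 1690 - (-36)*(-58) = 1690 - 1*2088 = 1690 - 2088 = -398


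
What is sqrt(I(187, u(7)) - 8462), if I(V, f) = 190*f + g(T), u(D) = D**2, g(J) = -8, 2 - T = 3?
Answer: 2*sqrt(210) ≈ 28.983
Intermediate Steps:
T = -1 (T = 2 - 1*3 = 2 - 3 = -1)
I(V, f) = -8 + 190*f (I(V, f) = 190*f - 8 = -8 + 190*f)
sqrt(I(187, u(7)) - 8462) = sqrt((-8 + 190*7**2) - 8462) = sqrt((-8 + 190*49) - 8462) = sqrt((-8 + 9310) - 8462) = sqrt(9302 - 8462) = sqrt(840) = 2*sqrt(210)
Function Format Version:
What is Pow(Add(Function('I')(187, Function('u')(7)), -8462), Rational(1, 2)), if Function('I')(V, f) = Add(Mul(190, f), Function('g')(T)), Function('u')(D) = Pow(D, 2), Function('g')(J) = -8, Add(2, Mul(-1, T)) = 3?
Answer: Mul(2, Pow(210, Rational(1, 2))) ≈ 28.983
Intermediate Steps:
T = -1 (T = Add(2, Mul(-1, 3)) = Add(2, -3) = -1)
Function('I')(V, f) = Add(-8, Mul(190, f)) (Function('I')(V, f) = Add(Mul(190, f), -8) = Add(-8, Mul(190, f)))
Pow(Add(Function('I')(187, Function('u')(7)), -8462), Rational(1, 2)) = Pow(Add(Add(-8, Mul(190, Pow(7, 2))), -8462), Rational(1, 2)) = Pow(Add(Add(-8, Mul(190, 49)), -8462), Rational(1, 2)) = Pow(Add(Add(-8, 9310), -8462), Rational(1, 2)) = Pow(Add(9302, -8462), Rational(1, 2)) = Pow(840, Rational(1, 2)) = Mul(2, Pow(210, Rational(1, 2)))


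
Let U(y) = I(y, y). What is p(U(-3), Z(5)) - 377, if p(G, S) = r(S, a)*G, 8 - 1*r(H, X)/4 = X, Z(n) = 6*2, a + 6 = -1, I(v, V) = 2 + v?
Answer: -437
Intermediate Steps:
a = -7 (a = -6 - 1 = -7)
Z(n) = 12
U(y) = 2 + y
r(H, X) = 32 - 4*X
p(G, S) = 60*G (p(G, S) = (32 - 4*(-7))*G = (32 + 28)*G = 60*G)
p(U(-3), Z(5)) - 377 = 60*(2 - 3) - 377 = 60*(-1) - 377 = -60 - 377 = -437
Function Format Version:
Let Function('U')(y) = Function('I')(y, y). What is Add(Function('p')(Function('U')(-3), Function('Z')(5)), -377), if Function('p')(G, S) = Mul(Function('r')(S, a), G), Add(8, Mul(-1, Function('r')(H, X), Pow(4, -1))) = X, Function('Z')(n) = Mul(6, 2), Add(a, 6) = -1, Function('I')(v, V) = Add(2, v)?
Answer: -437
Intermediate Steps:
a = -7 (a = Add(-6, -1) = -7)
Function('Z')(n) = 12
Function('U')(y) = Add(2, y)
Function('r')(H, X) = Add(32, Mul(-4, X))
Function('p')(G, S) = Mul(60, G) (Function('p')(G, S) = Mul(Add(32, Mul(-4, -7)), G) = Mul(Add(32, 28), G) = Mul(60, G))
Add(Function('p')(Function('U')(-3), Function('Z')(5)), -377) = Add(Mul(60, Add(2, -3)), -377) = Add(Mul(60, -1), -377) = Add(-60, -377) = -437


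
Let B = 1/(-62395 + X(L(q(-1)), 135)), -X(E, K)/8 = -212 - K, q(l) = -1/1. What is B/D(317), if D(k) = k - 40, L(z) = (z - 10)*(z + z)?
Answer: -1/16514463 ≈ -6.0553e-8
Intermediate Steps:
q(l) = -1 (q(l) = -1*1 = -1)
L(z) = 2*z*(-10 + z) (L(z) = (-10 + z)*(2*z) = 2*z*(-10 + z))
X(E, K) = 1696 + 8*K (X(E, K) = -8*(-212 - K) = 1696 + 8*K)
D(k) = -40 + k
B = -1/59619 (B = 1/(-62395 + (1696 + 8*135)) = 1/(-62395 + (1696 + 1080)) = 1/(-62395 + 2776) = 1/(-59619) = -1/59619 ≈ -1.6773e-5)
B/D(317) = -1/(59619*(-40 + 317)) = -1/59619/277 = -1/59619*1/277 = -1/16514463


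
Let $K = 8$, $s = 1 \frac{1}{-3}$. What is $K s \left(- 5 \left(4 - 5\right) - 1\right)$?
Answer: $- \frac{32}{3} \approx -10.667$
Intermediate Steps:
$s = - \frac{1}{3}$ ($s = 1 \left(- \frac{1}{3}\right) = - \frac{1}{3} \approx -0.33333$)
$K s \left(- 5 \left(4 - 5\right) - 1\right) = 8 \left(- \frac{1}{3}\right) \left(- 5 \left(4 - 5\right) - 1\right) = - \frac{8 \left(\left(-5\right) \left(-1\right) - 1\right)}{3} = - \frac{8 \left(5 - 1\right)}{3} = \left(- \frac{8}{3}\right) 4 = - \frac{32}{3}$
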